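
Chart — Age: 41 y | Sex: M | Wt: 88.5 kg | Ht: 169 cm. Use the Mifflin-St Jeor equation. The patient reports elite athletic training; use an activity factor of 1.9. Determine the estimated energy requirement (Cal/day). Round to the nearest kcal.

3308 Cal/day

Mifflin-St Jeor (male): BMR = 10(88.5) + 6.25(169) − 5(41) + 5 = 885 + 1056.25 − 205 + 5 = 1741.25 kcal/day.
TEE = BMR × activity factor = 1741.25 × 1.9 = 3308.375 kcal/day.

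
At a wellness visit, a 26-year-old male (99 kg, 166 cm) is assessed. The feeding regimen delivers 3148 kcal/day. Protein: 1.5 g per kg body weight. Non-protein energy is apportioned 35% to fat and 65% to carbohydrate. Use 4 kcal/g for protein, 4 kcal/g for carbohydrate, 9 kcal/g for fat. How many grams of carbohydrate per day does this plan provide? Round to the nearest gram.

Protein = 1.5 × 99 = 148.5 g → 148.5 × 4 = 594 kcal.
Non-protein calories = 3148 − 594 = 2554 kcal.
Fat: 35% × 2554 = 893.9 kcal; carbohydrate: 1660.1 kcal.
Carbohydrate: 1660.1 kcal ÷ 4 kcal/g = 415.025 g.

415 g/day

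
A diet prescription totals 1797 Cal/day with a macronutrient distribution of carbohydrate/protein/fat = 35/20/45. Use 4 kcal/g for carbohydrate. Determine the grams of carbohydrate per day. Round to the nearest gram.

157 g/day

Carbohydrate energy = 35% × 1797 = 628.95 kcal.
At 4 kcal/g: 628.95 ÷ 4 = 157.2375 g.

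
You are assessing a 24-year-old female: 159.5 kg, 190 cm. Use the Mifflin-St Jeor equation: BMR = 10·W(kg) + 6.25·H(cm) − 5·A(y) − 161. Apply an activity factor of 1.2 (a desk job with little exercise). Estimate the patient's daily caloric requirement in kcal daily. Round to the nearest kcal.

3002 kcal daily

Mifflin-St Jeor (female): BMR = 10(159.5) + 6.25(190) − 5(24) − 161 = 1595 + 1187.5 − 120 − 161 = 2501.5 kcal/day.
TEE = BMR × activity factor = 2501.5 × 1.2 = 3001.8 kcal/day.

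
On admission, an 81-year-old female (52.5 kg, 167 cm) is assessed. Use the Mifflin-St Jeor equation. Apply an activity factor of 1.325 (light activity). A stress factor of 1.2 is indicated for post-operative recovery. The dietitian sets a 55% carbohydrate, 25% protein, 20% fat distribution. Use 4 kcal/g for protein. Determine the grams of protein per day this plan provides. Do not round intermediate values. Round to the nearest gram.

100 g/day

Mifflin-St Jeor (female): BMR = 10(52.5) + 6.25(167) − 5(81) − 161 = 525 + 1043.75 − 405 − 161 = 1002.75 kcal/day.
TEE = 1002.75 × 1.325 = 1328.6438 kcal/day.
With stress factor 1.2: 1328.6438 × 1.2 = 1594.3725 kcal/day.
Protein energy = 25% × 1594.3725 = 398.5931 kcal.
Protein = 398.5931 ÷ 4 kcal/g = 99.6483 g.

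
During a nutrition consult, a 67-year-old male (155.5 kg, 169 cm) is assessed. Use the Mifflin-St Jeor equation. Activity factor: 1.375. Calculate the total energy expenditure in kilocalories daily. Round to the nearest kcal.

3137 kilocalories daily

Mifflin-St Jeor (male): BMR = 10(155.5) + 6.25(169) − 5(67) + 5 = 1555 + 1056.25 − 335 + 5 = 2281.25 kcal/day.
TEE = BMR × activity factor = 2281.25 × 1.375 = 3136.7188 kcal/day.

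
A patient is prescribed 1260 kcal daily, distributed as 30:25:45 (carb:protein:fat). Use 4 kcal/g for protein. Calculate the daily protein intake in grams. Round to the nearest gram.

Protein energy = 25% × 1260 = 315 kcal.
At 4 kcal/g: 315 ÷ 4 = 78.75 g.

79 g/day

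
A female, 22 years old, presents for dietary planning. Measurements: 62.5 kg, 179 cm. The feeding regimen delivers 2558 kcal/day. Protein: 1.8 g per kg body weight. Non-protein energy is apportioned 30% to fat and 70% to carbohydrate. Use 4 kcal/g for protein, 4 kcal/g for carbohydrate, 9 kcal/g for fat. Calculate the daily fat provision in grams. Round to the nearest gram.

Protein = 1.8 × 62.5 = 112.5 g → 112.5 × 4 = 450 kcal.
Non-protein calories = 2558 − 450 = 2108 kcal.
Fat: 30% × 2108 = 632.4 kcal; carbohydrate: 1475.6 kcal.
Fat: 632.4 kcal ÷ 9 kcal/g = 70.2667 g.

70 g/day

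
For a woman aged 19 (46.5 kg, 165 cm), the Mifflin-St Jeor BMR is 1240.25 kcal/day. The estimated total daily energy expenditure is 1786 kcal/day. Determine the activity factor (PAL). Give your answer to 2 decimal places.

Activity factor = TEE ÷ BMR = 1786 ÷ 1240.25 = 1.44.

1.44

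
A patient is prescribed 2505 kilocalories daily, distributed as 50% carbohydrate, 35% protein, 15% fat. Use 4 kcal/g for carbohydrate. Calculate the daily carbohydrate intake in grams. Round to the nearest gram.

Carbohydrate energy = 50% × 2505 = 1252.5 kcal.
At 4 kcal/g: 1252.5 ÷ 4 = 313.125 g.

313 g/day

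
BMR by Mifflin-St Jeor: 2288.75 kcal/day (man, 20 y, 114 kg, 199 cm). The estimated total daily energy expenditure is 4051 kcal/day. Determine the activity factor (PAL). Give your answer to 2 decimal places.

Activity factor = TEE ÷ BMR = 4051 ÷ 2288.75 = 1.77.

1.77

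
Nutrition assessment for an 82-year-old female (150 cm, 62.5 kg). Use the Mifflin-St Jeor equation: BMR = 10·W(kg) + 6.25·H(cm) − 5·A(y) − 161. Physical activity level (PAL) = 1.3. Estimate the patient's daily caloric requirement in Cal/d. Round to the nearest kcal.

Mifflin-St Jeor (female): BMR = 10(62.5) + 6.25(150) − 5(82) − 161 = 625 + 937.5 − 410 − 161 = 991.5 kcal/day.
TEE = BMR × activity factor = 991.5 × 1.3 = 1288.95 kcal/day.

1289 Cal/d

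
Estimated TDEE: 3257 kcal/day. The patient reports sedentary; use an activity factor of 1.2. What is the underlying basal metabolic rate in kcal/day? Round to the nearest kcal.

2714 kcal/day

BMR = TEE ÷ activity factor = 3257 ÷ 1.2 = 2714.1667 kcal/day.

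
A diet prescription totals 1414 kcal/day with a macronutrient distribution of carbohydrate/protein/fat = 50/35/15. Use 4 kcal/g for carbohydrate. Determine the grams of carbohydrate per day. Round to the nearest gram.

177 g/day

Carbohydrate energy = 50% × 1414 = 707 kcal.
At 4 kcal/g: 707 ÷ 4 = 176.75 g.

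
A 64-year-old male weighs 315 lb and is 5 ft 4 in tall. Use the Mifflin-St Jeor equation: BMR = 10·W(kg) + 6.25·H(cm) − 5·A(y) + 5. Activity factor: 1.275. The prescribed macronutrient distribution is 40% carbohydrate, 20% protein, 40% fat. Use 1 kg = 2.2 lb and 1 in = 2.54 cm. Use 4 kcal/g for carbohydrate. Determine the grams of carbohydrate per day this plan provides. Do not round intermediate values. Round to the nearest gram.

272 g/day

Convert to metric: weight = 315 ÷ 2.2 = 143.1818 kg; height = (5×12 + 4) × 2.54 = 64 × 2.54 = 162.56 cm.
Mifflin-St Jeor (male): BMR = 10(143.1818) + 6.25(162.56) − 5(64) + 5 = 1431.8182 + 1016 − 320 + 5 = 2132.8182 kcal/day.
TEE = 2132.8182 × 1.275 = 2719.3432 kcal/day.
Carbohydrate energy = 40% × 2719.3432 = 1087.7373 kcal.
Carbohydrate = 1087.7373 ÷ 4 kcal/g = 271.9343 g.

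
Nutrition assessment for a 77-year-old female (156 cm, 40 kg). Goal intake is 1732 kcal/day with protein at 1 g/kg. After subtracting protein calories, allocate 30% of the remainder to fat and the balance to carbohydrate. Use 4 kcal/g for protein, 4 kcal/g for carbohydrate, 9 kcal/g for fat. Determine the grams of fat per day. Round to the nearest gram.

Protein = 1 × 40 = 40 g → 40 × 4 = 160 kcal.
Non-protein calories = 1732 − 160 = 1572 kcal.
Fat: 30% × 1572 = 471.6 kcal; carbohydrate: 1100.4 kcal.
Fat: 471.6 kcal ÷ 9 kcal/g = 52.4 g.

52 g/day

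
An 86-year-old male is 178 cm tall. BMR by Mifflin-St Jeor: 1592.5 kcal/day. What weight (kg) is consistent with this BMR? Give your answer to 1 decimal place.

1592.5 = 10·W + 6.25(178) − 5(86) + 5
10·W = 1592.5 − 687.5 = 905, so W = 90.5 kg.

90.5 kg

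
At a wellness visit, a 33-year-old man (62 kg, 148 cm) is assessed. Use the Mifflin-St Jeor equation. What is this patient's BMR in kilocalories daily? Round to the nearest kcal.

Mifflin-St Jeor (male): BMR = 10(62) + 6.25(148) − 5(33) + 5 = 620 + 925 − 165 + 5 = 1385 kcal/day.

1385 kilocalories daily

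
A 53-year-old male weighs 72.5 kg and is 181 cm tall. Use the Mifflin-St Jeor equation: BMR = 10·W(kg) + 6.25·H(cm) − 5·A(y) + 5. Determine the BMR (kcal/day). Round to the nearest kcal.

1596 kcal/day

Mifflin-St Jeor (male): BMR = 10(72.5) + 6.25(181) − 5(53) + 5 = 725 + 1131.25 − 265 + 5 = 1596.25 kcal/day.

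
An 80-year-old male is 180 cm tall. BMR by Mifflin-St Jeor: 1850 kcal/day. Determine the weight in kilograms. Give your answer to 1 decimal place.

112.0 kg

1850 = 10·W + 6.25(180) − 5(80) + 5
10·W = 1850 − 730 = 1120, so W = 112 kg.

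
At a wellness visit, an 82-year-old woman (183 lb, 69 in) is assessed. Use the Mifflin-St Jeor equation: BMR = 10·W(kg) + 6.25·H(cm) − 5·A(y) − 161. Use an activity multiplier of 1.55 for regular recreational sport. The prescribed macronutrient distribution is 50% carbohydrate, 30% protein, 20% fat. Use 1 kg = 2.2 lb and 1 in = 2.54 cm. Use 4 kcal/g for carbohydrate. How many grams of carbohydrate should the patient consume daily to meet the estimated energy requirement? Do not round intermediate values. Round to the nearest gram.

Convert to metric: weight = 183 ÷ 2.2 = 83.1818 kg; height = 69 × 2.54 = 175.26 cm.
Mifflin-St Jeor (female): BMR = 10(83.1818) + 6.25(175.26) − 5(82) − 161 = 831.8182 + 1095.375 − 410 − 161 = 1356.1932 kcal/day.
TEE = 1356.1932 × 1.55 = 2102.0994 kcal/day.
Carbohydrate energy = 50% × 2102.0994 = 1051.0497 kcal.
Carbohydrate = 1051.0497 ÷ 4 kcal/g = 262.7624 g.

263 g/day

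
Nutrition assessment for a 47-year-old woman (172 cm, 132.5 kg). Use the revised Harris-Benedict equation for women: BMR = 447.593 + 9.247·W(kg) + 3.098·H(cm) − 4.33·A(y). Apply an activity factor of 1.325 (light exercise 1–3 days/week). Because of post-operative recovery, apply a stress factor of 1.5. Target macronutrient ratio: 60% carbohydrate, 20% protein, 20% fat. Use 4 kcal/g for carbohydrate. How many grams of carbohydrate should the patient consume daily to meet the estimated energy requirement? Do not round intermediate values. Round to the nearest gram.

597 g/day

Harris-Benedict: BMR = 447.593 + 9.247(132.5) + 3.098(172) − 4.33(47) = 2002.1665 kcal/day.
TEE = 2002.1665 × 1.325 = 2652.8706 kcal/day.
With stress factor 1.5: 2652.8706 × 1.5 = 3979.3059 kcal/day.
Carbohydrate energy = 60% × 3979.3059 = 2387.5836 kcal.
Carbohydrate = 2387.5836 ÷ 4 kcal/g = 596.8959 g.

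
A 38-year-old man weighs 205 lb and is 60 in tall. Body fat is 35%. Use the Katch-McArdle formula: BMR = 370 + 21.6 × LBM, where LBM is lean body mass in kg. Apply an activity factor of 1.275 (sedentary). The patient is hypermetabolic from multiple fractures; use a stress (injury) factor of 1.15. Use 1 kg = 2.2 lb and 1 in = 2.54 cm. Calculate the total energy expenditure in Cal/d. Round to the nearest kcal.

2461 Cal/d

Convert to metric: weight = 205 ÷ 2.2 = 93.1818 kg; height = 60 × 2.54 = 152.4 cm.
LBM = 93.1818 × (1 − 0.35) = 60.5682 kg. Katch-McArdle: BMR = 370 + 21.6 × 60.5682 = 1678.2727 kcal/day.
TEE = BMR × activity factor = 1678.2727 × 1.275 = 2139.7977 kcal/day.
Apply stress factor: 2139.7977 × 1.15 = 2460.7674 kcal/day.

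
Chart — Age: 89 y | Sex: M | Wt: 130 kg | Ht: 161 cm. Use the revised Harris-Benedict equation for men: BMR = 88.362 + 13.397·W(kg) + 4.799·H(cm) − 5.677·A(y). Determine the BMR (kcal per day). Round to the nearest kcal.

Harris-Benedict: BMR = 88.362 + 13.397(130) + 4.799(161) − 5.677(89) = 2097.358 kcal/day.

2097 kcal per day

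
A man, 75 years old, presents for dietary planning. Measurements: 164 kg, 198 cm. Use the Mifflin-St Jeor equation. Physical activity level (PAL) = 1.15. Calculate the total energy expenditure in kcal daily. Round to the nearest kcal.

Mifflin-St Jeor (male): BMR = 10(164) + 6.25(198) − 5(75) + 5 = 1640 + 1237.5 − 375 + 5 = 2507.5 kcal/day.
TEE = BMR × activity factor = 2507.5 × 1.15 = 2883.625 kcal/day.

2884 kcal daily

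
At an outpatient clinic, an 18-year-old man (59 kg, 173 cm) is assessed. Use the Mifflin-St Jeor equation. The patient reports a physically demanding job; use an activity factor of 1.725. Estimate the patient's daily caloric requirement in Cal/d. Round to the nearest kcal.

Mifflin-St Jeor (male): BMR = 10(59) + 6.25(173) − 5(18) + 5 = 590 + 1081.25 − 90 + 5 = 1586.25 kcal/day.
TEE = BMR × activity factor = 1586.25 × 1.725 = 2736.2813 kcal/day.

2736 Cal/d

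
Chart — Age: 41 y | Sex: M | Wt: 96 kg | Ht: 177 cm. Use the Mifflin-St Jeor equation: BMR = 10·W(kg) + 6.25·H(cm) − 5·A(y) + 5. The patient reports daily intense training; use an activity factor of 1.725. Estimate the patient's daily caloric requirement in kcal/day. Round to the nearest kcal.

Mifflin-St Jeor (male): BMR = 10(96) + 6.25(177) − 5(41) + 5 = 960 + 1106.25 − 205 + 5 = 1866.25 kcal/day.
TEE = BMR × activity factor = 1866.25 × 1.725 = 3219.2813 kcal/day.

3219 kcal/day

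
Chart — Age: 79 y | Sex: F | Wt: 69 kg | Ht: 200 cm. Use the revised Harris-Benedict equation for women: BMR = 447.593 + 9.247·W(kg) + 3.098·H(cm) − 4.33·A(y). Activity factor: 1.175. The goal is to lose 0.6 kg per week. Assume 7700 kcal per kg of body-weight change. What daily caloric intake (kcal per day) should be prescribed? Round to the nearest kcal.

942 kcal per day

Harris-Benedict: BMR = 447.593 + 9.247(69) + 3.098(200) − 4.33(79) = 1363.166 kcal/day.
TEE = 1363.166 × 1.175 = 1601.7201 kcal/day.
Required daily deficit = 0.6 × 7700 ÷ 7 = 660 kcal/day.
Target intake = 1601.7201 − 660 = 941.7201 kcal/day.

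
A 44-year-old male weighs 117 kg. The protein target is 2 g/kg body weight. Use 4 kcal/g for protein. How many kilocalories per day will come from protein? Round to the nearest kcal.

936 kcal/day

Protein = 2 g/kg × 117 kg = 234 g/day.
Protein energy = 234 g × 4 kcal/g = 936 kcal/day.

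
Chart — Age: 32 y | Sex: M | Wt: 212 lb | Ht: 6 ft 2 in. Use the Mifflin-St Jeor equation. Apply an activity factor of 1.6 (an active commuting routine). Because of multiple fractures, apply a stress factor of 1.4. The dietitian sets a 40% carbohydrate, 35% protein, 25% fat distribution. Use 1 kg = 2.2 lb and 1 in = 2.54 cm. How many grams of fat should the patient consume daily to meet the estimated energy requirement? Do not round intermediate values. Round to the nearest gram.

123 g/day

Convert to metric: weight = 212 ÷ 2.2 = 96.3636 kg; height = (6×12 + 2) × 2.54 = 74 × 2.54 = 187.96 cm.
Mifflin-St Jeor (male): BMR = 10(96.3636) + 6.25(187.96) − 5(32) + 5 = 963.6364 + 1174.75 − 160 + 5 = 1983.3864 kcal/day.
TEE = 1983.3864 × 1.6 = 3173.4182 kcal/day.
With stress factor 1.4: 3173.4182 × 1.4 = 4442.7855 kcal/day.
Fat energy = 25% × 4442.7855 = 1110.6964 kcal.
Fat = 1110.6964 ÷ 9 kcal/g = 123.4107 g.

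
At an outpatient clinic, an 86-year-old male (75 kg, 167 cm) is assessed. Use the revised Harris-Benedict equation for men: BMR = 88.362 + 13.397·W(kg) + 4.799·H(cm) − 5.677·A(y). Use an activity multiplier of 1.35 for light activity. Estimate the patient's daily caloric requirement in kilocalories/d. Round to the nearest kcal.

Harris-Benedict: BMR = 88.362 + 13.397(75) + 4.799(167) − 5.677(86) = 1406.348 kcal/day.
TEE = BMR × activity factor = 1406.348 × 1.35 = 1898.5698 kcal/day.

1899 kilocalories/d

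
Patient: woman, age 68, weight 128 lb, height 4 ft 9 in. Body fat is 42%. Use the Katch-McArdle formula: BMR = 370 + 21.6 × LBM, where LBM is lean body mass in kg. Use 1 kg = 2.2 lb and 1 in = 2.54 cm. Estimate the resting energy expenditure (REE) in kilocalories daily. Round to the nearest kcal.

1099 kilocalories daily

Convert to metric: weight = 128 ÷ 2.2 = 58.1818 kg; height = (4×12 + 9) × 2.54 = 57 × 2.54 = 144.78 cm.
LBM = 58.1818 × (1 − 0.42) = 33.7455 kg. Katch-McArdle: BMR = 370 + 21.6 × 33.7455 = 1098.9018 kcal/day.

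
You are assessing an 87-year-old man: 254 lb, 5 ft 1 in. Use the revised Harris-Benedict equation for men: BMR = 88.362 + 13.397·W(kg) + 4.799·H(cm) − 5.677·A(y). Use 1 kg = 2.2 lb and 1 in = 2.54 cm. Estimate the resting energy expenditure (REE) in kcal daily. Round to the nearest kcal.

Convert to metric: weight = 254 ÷ 2.2 = 115.4545 kg; height = (5×12 + 1) × 2.54 = 61 × 2.54 = 154.94 cm.
Harris-Benedict: BMR = 88.362 + 13.397(115.4545) + 4.799(154.94) − 5.677(87) = 1884.7646 kcal/day.

1885 kcal daily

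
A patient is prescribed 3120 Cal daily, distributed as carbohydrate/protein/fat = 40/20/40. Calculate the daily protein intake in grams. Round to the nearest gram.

Protein energy = 20% × 3120 = 624 kcal.
At 4 kcal/g: 624 ÷ 4 = 156 g.

156 g/day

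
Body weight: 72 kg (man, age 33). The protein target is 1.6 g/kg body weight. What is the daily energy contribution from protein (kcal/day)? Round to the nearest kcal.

461 kcal/day

Protein = 1.6 g/kg × 72 kg = 115.2 g/day.
Protein energy = 115.2 g × 4 kcal/g = 460.8 kcal/day.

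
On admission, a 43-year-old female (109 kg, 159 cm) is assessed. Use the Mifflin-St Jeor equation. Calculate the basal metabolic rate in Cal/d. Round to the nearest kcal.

Mifflin-St Jeor (female): BMR = 10(109) + 6.25(159) − 5(43) − 161 = 1090 + 993.75 − 215 − 161 = 1707.75 kcal/day.

1708 Cal/d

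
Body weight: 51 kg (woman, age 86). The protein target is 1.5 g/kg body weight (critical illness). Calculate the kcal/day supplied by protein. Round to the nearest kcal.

Protein = 1.5 g/kg × 51 kg = 76.5 g/day.
Protein energy = 76.5 g × 4 kcal/g = 306 kcal/day.

306 kcal/day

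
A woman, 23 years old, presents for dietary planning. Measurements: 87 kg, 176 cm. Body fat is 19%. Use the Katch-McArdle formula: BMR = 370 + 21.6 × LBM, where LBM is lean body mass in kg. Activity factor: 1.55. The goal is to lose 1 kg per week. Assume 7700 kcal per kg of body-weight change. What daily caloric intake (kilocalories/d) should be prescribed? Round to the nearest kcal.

LBM = 87 × (1 − 0.19) = 70.47 kg. Katch-McArdle: BMR = 370 + 21.6 × 70.47 = 1892.152 kcal/day.
TEE = 1892.152 × 1.55 = 2932.8356 kcal/day.
Required daily deficit = 1 × 7700 ÷ 7 = 1100 kcal/day.
Target intake = 2932.8356 − 1100 = 1832.8356 kcal/day.

1833 kilocalories/d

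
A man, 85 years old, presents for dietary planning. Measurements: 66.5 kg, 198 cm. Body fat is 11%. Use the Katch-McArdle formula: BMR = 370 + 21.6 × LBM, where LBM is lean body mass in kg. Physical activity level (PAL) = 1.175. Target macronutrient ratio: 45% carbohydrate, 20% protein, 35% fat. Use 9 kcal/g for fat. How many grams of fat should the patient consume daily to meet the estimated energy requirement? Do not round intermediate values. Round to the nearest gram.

LBM = 66.5 × (1 − 0.11) = 59.185 kg. Katch-McArdle: BMR = 370 + 21.6 × 59.185 = 1648.396 kcal/day.
TEE = 1648.396 × 1.175 = 1936.8653 kcal/day.
Fat energy = 35% × 1936.8653 = 677.9029 kcal.
Fat = 677.9029 ÷ 9 kcal/g = 75.3225 g.

75 g/day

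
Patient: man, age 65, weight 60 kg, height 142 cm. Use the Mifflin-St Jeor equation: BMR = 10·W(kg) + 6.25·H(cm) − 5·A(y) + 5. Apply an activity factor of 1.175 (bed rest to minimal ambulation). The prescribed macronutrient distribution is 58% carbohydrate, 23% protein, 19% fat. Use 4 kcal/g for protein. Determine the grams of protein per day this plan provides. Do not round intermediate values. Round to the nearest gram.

Mifflin-St Jeor (male): BMR = 10(60) + 6.25(142) − 5(65) + 5 = 600 + 887.5 − 325 + 5 = 1167.5 kcal/day.
TEE = 1167.5 × 1.175 = 1371.8125 kcal/day.
Protein energy = 23% × 1371.8125 = 315.5169 kcal.
Protein = 315.5169 ÷ 4 kcal/g = 78.8792 g.

79 g/day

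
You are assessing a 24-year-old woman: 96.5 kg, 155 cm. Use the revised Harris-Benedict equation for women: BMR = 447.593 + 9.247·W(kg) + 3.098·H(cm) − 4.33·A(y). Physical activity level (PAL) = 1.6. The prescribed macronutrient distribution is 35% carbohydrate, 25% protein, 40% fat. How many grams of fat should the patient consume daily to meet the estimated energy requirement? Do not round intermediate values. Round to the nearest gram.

Harris-Benedict: BMR = 447.593 + 9.247(96.5) + 3.098(155) − 4.33(24) = 1716.1985 kcal/day.
TEE = 1716.1985 × 1.6 = 2745.9176 kcal/day.
Fat energy = 40% × 2745.9176 = 1098.367 kcal.
Fat = 1098.367 ÷ 9 kcal/g = 122.0408 g.

122 g/day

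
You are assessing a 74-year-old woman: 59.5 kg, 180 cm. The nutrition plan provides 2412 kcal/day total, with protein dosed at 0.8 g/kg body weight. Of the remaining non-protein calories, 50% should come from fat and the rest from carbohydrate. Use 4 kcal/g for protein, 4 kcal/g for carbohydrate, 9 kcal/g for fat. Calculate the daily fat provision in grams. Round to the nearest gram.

123 g/day

Protein = 0.8 × 59.5 = 47.6 g → 47.6 × 4 = 190.4 kcal.
Non-protein calories = 2412 − 190.4 = 2221.6 kcal.
Fat: 50% × 2221.6 = 1110.8 kcal; carbohydrate: 1110.8 kcal.
Fat: 1110.8 kcal ÷ 9 kcal/g = 123.4222 g.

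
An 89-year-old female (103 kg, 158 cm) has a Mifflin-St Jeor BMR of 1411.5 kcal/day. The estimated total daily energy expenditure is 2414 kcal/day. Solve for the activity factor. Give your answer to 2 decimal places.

Activity factor = TEE ÷ BMR = 2414 ÷ 1411.5 = 1.71.

1.71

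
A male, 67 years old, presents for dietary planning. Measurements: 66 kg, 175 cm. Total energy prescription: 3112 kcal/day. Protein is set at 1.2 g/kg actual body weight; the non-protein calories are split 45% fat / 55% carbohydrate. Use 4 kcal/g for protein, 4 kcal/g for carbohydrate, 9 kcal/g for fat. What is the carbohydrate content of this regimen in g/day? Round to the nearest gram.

Protein = 1.2 × 66 = 79.2 g → 79.2 × 4 = 316.8 kcal.
Non-protein calories = 3112 − 316.8 = 2795.2 kcal.
Fat: 45% × 2795.2 = 1257.84 kcal; carbohydrate: 1537.36 kcal.
Carbohydrate: 1537.36 kcal ÷ 4 kcal/g = 384.34 g.

384 g/day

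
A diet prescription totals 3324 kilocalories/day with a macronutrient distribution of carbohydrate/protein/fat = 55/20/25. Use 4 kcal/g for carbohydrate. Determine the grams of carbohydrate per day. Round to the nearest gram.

457 g/day

Carbohydrate energy = 55% × 3324 = 1828.2 kcal.
At 4 kcal/g: 1828.2 ÷ 4 = 457.05 g.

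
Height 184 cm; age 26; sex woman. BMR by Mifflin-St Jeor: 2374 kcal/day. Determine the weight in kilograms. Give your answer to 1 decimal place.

151.5 kg

2374 = 10·W + 6.25(184) − 5(26) − 161
10·W = 2374 − 859 = 1515, so W = 151.5 kg.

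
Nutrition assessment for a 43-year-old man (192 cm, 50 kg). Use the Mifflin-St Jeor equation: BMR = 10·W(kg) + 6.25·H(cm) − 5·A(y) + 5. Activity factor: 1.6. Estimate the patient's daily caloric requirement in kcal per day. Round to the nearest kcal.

Mifflin-St Jeor (male): BMR = 10(50) + 6.25(192) − 5(43) + 5 = 500 + 1200 − 215 + 5 = 1490 kcal/day.
TEE = BMR × activity factor = 1490 × 1.6 = 2384 kcal/day.

2384 kcal per day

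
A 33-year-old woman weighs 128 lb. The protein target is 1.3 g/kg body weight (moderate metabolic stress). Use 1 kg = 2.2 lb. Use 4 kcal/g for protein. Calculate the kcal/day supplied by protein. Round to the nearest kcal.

303 kcal/day

Weight in kg = 128 ÷ 2.2 = 58.1818 kg.
Protein = 1.3 g/kg × 58.1818 kg = 75.6364 g/day.
Protein energy = 75.6364 g × 4 kcal/g = 302.5455 kcal/day.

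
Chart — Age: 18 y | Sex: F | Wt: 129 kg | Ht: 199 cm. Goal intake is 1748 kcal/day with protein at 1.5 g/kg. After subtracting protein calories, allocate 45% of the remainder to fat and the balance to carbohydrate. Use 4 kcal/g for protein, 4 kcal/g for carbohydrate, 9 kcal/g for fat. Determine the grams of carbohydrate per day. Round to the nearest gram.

134 g/day

Protein = 1.5 × 129 = 193.5 g → 193.5 × 4 = 774 kcal.
Non-protein calories = 1748 − 774 = 974 kcal.
Fat: 45% × 974 = 438.3 kcal; carbohydrate: 535.7 kcal.
Carbohydrate: 535.7 kcal ÷ 4 kcal/g = 133.925 g.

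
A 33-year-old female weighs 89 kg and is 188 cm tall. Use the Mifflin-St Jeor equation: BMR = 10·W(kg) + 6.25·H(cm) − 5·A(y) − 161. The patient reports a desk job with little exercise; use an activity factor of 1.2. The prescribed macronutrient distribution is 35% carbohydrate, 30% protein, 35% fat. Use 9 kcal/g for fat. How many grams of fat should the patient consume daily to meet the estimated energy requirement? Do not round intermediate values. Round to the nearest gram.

Mifflin-St Jeor (female): BMR = 10(89) + 6.25(188) − 5(33) − 161 = 890 + 1175 − 165 − 161 = 1739 kcal/day.
TEE = 1739 × 1.2 = 2086.8 kcal/day.
Fat energy = 35% × 2086.8 = 730.38 kcal.
Fat = 730.38 ÷ 9 kcal/g = 81.1533 g.

81 g/day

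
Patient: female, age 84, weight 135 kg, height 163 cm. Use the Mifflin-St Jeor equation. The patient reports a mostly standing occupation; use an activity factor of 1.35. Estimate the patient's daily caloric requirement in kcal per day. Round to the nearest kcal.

Mifflin-St Jeor (female): BMR = 10(135) + 6.25(163) − 5(84) − 161 = 1350 + 1018.75 − 420 − 161 = 1787.75 kcal/day.
TEE = BMR × activity factor = 1787.75 × 1.35 = 2413.4625 kcal/day.

2413 kcal per day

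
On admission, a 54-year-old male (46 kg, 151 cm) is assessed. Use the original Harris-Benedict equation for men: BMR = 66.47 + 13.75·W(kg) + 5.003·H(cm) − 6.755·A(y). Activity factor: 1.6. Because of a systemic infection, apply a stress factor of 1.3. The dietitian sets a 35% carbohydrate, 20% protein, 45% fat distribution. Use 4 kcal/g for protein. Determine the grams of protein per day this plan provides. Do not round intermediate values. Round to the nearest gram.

Harris-Benedict: BMR = 66.47 + 13.75(46) + 5.003(151) − 6.755(54) = 1089.653 kcal/day.
TEE = 1089.653 × 1.6 = 1743.4448 kcal/day.
With stress factor 1.3: 1743.4448 × 1.3 = 2266.4782 kcal/day.
Protein energy = 20% × 2266.4782 = 453.2956 kcal.
Protein = 453.2956 ÷ 4 kcal/g = 113.3239 g.

113 g/day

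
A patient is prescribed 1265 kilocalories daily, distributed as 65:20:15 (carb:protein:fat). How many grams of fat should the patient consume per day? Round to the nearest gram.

21 g/day

Fat energy = 15% × 1265 = 189.75 kcal.
At 9 kcal/g: 189.75 ÷ 9 = 21.0833 g.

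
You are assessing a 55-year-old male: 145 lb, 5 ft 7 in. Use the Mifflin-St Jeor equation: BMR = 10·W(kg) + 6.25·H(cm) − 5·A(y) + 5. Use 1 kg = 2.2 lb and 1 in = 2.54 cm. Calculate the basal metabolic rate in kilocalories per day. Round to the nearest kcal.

1453 kilocalories per day

Convert to metric: weight = 145 ÷ 2.2 = 65.9091 kg; height = (5×12 + 7) × 2.54 = 67 × 2.54 = 170.18 cm.
Mifflin-St Jeor (male): BMR = 10(65.9091) + 6.25(170.18) − 5(55) + 5 = 659.0909 + 1063.625 − 275 + 5 = 1452.7159 kcal/day.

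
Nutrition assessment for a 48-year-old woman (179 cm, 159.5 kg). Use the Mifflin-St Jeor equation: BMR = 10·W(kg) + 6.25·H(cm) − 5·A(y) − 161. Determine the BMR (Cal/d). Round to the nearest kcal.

Mifflin-St Jeor (female): BMR = 10(159.5) + 6.25(179) − 5(48) − 161 = 1595 + 1118.75 − 240 − 161 = 2312.75 kcal/day.

2313 Cal/d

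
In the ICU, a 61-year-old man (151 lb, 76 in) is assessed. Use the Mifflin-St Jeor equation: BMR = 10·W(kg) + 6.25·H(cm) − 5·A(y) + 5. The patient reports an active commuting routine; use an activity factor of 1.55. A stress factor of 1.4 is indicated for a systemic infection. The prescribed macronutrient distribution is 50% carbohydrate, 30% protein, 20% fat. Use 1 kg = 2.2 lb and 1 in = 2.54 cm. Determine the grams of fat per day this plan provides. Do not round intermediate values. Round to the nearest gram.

Convert to metric: weight = 151 ÷ 2.2 = 68.6364 kg; height = 76 × 2.54 = 193.04 cm.
Mifflin-St Jeor (male): BMR = 10(68.6364) + 6.25(193.04) − 5(61) + 5 = 686.3636 + 1206.5 − 305 + 5 = 1592.8636 kcal/day.
TEE = 1592.8636 × 1.55 = 2468.9386 kcal/day.
With stress factor 1.4: 2468.9386 × 1.4 = 3456.5141 kcal/day.
Fat energy = 20% × 3456.5141 = 691.3028 kcal.
Fat = 691.3028 ÷ 9 kcal/g = 76.8114 g.

77 g/day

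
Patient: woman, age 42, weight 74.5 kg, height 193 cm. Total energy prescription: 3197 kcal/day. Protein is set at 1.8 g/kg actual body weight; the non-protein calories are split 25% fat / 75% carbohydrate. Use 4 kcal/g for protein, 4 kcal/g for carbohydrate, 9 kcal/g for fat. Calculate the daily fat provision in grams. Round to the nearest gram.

Protein = 1.8 × 74.5 = 134.1 g → 134.1 × 4 = 536.4 kcal.
Non-protein calories = 3197 − 536.4 = 2660.6 kcal.
Fat: 25% × 2660.6 = 665.15 kcal; carbohydrate: 1995.45 kcal.
Fat: 665.15 kcal ÷ 9 kcal/g = 73.9056 g.

74 g/day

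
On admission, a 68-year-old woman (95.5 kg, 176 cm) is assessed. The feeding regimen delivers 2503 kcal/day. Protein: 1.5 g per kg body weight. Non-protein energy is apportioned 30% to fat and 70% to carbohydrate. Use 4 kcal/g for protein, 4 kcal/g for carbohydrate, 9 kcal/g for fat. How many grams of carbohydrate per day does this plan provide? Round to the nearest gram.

Protein = 1.5 × 95.5 = 143.25 g → 143.25 × 4 = 573 kcal.
Non-protein calories = 2503 − 573 = 1930 kcal.
Fat: 30% × 1930 = 579 kcal; carbohydrate: 1351 kcal.
Carbohydrate: 1351 kcal ÷ 4 kcal/g = 337.75 g.

338 g/day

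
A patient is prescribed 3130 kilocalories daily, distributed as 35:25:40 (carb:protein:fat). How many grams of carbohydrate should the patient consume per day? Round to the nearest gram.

274 g/day

Carbohydrate energy = 35% × 3130 = 1095.5 kcal.
At 4 kcal/g: 1095.5 ÷ 4 = 273.875 g.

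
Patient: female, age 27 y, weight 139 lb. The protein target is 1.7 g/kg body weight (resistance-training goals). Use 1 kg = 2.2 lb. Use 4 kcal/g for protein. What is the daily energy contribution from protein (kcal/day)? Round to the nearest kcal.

430 kcal/day

Weight in kg = 139 ÷ 2.2 = 63.1818 kg.
Protein = 1.7 g/kg × 63.1818 kg = 107.4091 g/day.
Protein energy = 107.4091 g × 4 kcal/g = 429.6364 kcal/day.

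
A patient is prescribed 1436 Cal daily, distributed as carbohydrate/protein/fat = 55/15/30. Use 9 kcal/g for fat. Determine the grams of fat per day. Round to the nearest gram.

48 g/day

Fat energy = 30% × 1436 = 430.8 kcal.
At 9 kcal/g: 430.8 ÷ 9 = 47.8667 g.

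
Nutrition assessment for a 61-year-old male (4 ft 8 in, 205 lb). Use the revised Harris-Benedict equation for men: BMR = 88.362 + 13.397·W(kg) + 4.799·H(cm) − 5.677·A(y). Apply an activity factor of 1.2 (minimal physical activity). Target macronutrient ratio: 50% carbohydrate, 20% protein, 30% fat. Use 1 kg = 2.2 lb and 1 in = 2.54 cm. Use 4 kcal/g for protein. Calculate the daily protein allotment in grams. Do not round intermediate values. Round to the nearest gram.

Convert to metric: weight = 205 ÷ 2.2 = 93.1818 kg; height = (4×12 + 8) × 2.54 = 56 × 2.54 = 142.24 cm.
Harris-Benedict: BMR = 88.362 + 13.397(93.1818) + 4.799(142.24) − 5.677(61) = 1673.0316 kcal/day.
TEE = 1673.0316 × 1.2 = 2007.6379 kcal/day.
Protein energy = 20% × 2007.6379 = 401.5276 kcal.
Protein = 401.5276 ÷ 4 kcal/g = 100.3819 g.

100 g/day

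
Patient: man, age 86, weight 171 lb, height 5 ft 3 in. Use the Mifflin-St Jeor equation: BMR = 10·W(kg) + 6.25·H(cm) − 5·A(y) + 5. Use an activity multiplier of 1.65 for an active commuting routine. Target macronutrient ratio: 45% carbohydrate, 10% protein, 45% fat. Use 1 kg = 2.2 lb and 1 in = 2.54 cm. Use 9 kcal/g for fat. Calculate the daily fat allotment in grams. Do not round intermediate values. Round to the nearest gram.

Convert to metric: weight = 171 ÷ 2.2 = 77.7273 kg; height = (5×12 + 3) × 2.54 = 63 × 2.54 = 160.02 cm.
Mifflin-St Jeor (male): BMR = 10(77.7273) + 6.25(160.02) − 5(86) + 5 = 777.2727 + 1000.125 − 430 + 5 = 1352.3977 kcal/day.
TEE = 1352.3977 × 1.65 = 2231.4563 kcal/day.
Fat energy = 45% × 2231.4563 = 1004.1553 kcal.
Fat = 1004.1553 ÷ 9 kcal/g = 111.5728 g.

112 g/day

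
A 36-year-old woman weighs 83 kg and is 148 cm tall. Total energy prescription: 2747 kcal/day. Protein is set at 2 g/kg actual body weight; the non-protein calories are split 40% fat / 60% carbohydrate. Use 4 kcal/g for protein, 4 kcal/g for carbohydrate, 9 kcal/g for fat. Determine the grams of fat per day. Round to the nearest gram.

Protein = 2 × 83 = 166 g → 166 × 4 = 664 kcal.
Non-protein calories = 2747 − 664 = 2083 kcal.
Fat: 40% × 2083 = 833.2 kcal; carbohydrate: 1249.8 kcal.
Fat: 833.2 kcal ÷ 9 kcal/g = 92.5778 g.

93 g/day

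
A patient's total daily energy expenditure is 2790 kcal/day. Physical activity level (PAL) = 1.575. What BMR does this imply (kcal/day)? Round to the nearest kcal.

BMR = TEE ÷ activity factor = 2790 ÷ 1.575 = 1771.4286 kcal/day.

1771 kcal/day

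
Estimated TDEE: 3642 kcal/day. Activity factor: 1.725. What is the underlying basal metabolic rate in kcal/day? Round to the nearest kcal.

BMR = TEE ÷ activity factor = 3642 ÷ 1.725 = 2111.3043 kcal/day.

2111 kcal/day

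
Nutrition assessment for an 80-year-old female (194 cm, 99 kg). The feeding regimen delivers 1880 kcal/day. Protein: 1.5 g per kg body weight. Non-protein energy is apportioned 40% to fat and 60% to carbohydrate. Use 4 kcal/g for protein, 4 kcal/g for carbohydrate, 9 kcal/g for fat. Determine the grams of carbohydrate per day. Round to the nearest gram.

193 g/day

Protein = 1.5 × 99 = 148.5 g → 148.5 × 4 = 594 kcal.
Non-protein calories = 1880 − 594 = 1286 kcal.
Fat: 40% × 1286 = 514.4 kcal; carbohydrate: 771.6 kcal.
Carbohydrate: 771.6 kcal ÷ 4 kcal/g = 192.9 g.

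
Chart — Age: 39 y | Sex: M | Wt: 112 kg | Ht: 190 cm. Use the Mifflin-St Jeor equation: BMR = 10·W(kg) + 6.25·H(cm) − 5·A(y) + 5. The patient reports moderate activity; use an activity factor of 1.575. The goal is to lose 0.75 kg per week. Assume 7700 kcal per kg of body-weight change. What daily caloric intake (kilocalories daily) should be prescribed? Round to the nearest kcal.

Mifflin-St Jeor (male): BMR = 10(112) + 6.25(190) − 5(39) + 5 = 1120 + 1187.5 − 195 + 5 = 2117.5 kcal/day.
TEE = 2117.5 × 1.575 = 3335.0625 kcal/day.
Required daily deficit = 0.75 × 7700 ÷ 7 = 825 kcal/day.
Target intake = 3335.0625 − 825 = 2510.0625 kcal/day.

2510 kilocalories daily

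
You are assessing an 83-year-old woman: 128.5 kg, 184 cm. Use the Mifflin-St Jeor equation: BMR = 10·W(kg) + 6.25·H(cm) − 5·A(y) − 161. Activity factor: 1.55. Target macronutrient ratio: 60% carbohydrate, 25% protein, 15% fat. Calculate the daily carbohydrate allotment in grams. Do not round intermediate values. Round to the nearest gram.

432 g/day

Mifflin-St Jeor (female): BMR = 10(128.5) + 6.25(184) − 5(83) − 161 = 1285 + 1150 − 415 − 161 = 1859 kcal/day.
TEE = 1859 × 1.55 = 2881.45 kcal/day.
Carbohydrate energy = 60% × 2881.45 = 1728.87 kcal.
Carbohydrate = 1728.87 ÷ 4 kcal/g = 432.2175 g.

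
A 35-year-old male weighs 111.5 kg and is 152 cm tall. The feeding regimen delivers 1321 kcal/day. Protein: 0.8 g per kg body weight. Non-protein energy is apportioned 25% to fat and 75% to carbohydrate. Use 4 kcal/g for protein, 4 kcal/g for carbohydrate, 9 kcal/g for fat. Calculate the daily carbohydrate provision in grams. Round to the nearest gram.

Protein = 0.8 × 111.5 = 89.2 g → 89.2 × 4 = 356.8 kcal.
Non-protein calories = 1321 − 356.8 = 964.2 kcal.
Fat: 25% × 964.2 = 241.05 kcal; carbohydrate: 723.15 kcal.
Carbohydrate: 723.15 kcal ÷ 4 kcal/g = 180.7875 g.

181 g/day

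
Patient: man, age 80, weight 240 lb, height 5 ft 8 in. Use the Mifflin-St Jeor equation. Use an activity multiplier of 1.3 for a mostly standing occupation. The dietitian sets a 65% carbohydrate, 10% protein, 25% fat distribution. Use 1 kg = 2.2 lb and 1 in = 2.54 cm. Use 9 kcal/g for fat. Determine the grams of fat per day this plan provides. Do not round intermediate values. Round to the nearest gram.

64 g/day

Convert to metric: weight = 240 ÷ 2.2 = 109.0909 kg; height = (5×12 + 8) × 2.54 = 68 × 2.54 = 172.72 cm.
Mifflin-St Jeor (male): BMR = 10(109.0909) + 6.25(172.72) − 5(80) + 5 = 1090.9091 + 1079.5 − 400 + 5 = 1775.4091 kcal/day.
TEE = 1775.4091 × 1.3 = 2308.0318 kcal/day.
Fat energy = 25% × 2308.0318 = 577.008 kcal.
Fat = 577.008 ÷ 9 kcal/g = 64.112 g.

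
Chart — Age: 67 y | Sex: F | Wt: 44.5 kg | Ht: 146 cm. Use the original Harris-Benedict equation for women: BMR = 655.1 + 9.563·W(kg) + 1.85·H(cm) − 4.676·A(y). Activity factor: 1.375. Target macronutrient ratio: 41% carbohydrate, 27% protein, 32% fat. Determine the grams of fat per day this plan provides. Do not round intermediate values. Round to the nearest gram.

51 g/day

Harris-Benedict: BMR = 655.1 + 9.563(44.5) + 1.85(146) − 4.676(67) = 1037.4615 kcal/day.
TEE = 1037.4615 × 1.375 = 1426.5096 kcal/day.
Fat energy = 32% × 1426.5096 = 456.4831 kcal.
Fat = 456.4831 ÷ 9 kcal/g = 50.7203 g.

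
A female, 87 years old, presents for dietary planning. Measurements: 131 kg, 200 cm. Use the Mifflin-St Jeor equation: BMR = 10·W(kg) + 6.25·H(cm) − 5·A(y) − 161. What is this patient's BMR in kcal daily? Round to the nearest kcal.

1964 kcal daily

Mifflin-St Jeor (female): BMR = 10(131) + 6.25(200) − 5(87) − 161 = 1310 + 1250 − 435 − 161 = 1964 kcal/day.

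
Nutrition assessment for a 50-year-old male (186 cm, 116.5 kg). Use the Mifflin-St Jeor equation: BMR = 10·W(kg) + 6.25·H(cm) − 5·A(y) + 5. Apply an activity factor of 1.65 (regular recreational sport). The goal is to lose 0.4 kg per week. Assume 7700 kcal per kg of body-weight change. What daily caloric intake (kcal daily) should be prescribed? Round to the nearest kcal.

2996 kcal daily

Mifflin-St Jeor (male): BMR = 10(116.5) + 6.25(186) − 5(50) + 5 = 1165 + 1162.5 − 250 + 5 = 2082.5 kcal/day.
TEE = 2082.5 × 1.65 = 3436.125 kcal/day.
Required daily deficit = 0.4 × 7700 ÷ 7 = 440 kcal/day.
Target intake = 3436.125 − 440 = 2996.125 kcal/day.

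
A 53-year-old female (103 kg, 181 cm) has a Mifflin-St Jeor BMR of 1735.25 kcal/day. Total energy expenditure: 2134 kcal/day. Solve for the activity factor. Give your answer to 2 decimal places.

1.23

Activity factor = TEE ÷ BMR = 2134 ÷ 1735.25 = 1.23.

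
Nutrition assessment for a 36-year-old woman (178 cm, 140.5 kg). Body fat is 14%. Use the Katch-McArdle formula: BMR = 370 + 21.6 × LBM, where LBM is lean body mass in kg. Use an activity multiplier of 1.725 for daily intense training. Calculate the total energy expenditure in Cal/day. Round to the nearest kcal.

LBM = 140.5 × (1 − 0.14) = 120.83 kg. Katch-McArdle: BMR = 370 + 21.6 × 120.83 = 2979.928 kcal/day.
TEE = BMR × activity factor = 2979.928 × 1.725 = 5140.3758 kcal/day.

5140 Cal/day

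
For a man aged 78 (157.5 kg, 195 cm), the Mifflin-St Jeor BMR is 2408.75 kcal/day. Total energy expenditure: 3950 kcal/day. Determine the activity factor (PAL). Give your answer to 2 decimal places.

1.64

Activity factor = TEE ÷ BMR = 3950 ÷ 2408.75 = 1.64.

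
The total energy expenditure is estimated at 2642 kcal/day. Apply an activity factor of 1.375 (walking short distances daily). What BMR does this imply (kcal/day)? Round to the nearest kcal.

1921 kcal/day

BMR = TEE ÷ activity factor = 2642 ÷ 1.375 = 1921.4545 kcal/day.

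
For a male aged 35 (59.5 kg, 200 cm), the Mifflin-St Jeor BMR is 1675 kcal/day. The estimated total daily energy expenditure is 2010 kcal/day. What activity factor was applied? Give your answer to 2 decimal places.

Activity factor = TEE ÷ BMR = 2010 ÷ 1675 = 1.2.

1.20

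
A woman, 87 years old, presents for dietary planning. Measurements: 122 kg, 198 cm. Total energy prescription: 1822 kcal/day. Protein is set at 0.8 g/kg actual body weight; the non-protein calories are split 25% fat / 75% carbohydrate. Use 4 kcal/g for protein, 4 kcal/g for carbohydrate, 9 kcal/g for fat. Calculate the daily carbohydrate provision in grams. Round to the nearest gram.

Protein = 0.8 × 122 = 97.6 g → 97.6 × 4 = 390.4 kcal.
Non-protein calories = 1822 − 390.4 = 1431.6 kcal.
Fat: 25% × 1431.6 = 357.9 kcal; carbohydrate: 1073.7 kcal.
Carbohydrate: 1073.7 kcal ÷ 4 kcal/g = 268.425 g.

268 g/day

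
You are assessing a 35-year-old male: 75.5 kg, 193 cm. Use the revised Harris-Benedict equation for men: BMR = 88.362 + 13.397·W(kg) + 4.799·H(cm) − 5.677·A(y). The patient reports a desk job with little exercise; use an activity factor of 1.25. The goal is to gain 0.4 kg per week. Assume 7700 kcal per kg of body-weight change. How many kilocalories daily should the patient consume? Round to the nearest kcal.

2724 kilocalories daily

Harris-Benedict: BMR = 88.362 + 13.397(75.5) + 4.799(193) − 5.677(35) = 1827.3475 kcal/day.
TEE = 1827.3475 × 1.25 = 2284.1844 kcal/day.
Required daily surplus = 0.4 × 7700 ÷ 7 = 440 kcal/day.
Target intake = 2284.1844 + 440 = 2724.1844 kcal/day.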